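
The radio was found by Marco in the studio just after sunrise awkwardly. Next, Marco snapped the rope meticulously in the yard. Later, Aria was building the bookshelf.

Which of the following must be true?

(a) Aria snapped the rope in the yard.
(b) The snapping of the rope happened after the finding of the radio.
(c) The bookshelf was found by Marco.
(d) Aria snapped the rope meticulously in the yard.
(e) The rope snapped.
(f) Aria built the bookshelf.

(a) Not entailed — the passage has Marco snapping the rope, not Aria.
(b) Entailed — the narrative places the finding before the snapping.
(c) Not entailed — Marco found the radio, not the bookshelf; the bookshelf belongs to the building event.
(d) Not entailed — the passage has Marco snapping the rope, not Aria.
(e) Entailed — 'Marco snapped the rope' is causative; it entails the inchoative 'the rope snapped'.
(f) Not entailed — 'was building' is progressive on an accomplishment; it does not entail the completed 'built'.

(b), (e)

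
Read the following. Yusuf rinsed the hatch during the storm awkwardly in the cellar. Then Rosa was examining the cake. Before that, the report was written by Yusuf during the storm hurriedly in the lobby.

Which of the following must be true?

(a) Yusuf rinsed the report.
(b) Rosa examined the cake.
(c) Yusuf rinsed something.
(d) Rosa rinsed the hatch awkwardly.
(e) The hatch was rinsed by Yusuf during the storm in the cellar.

(a) Not entailed — Yusuf rinsed the hatch, not the report; the report belongs to the writing event.
(b) Entailed — 'examine' is an activity; 'was examining' entails that some examining happened, so 'examined' holds.
(c) Entailed — this follows by dropping conjuncts from the rinsing event's description.
(d) Not entailed — the passage has Yusuf rinsing the hatch, not Rosa.
(e) Entailed — the original entails any weakening of itself; this just drops 'awkwardly'.

(b), (c), (e)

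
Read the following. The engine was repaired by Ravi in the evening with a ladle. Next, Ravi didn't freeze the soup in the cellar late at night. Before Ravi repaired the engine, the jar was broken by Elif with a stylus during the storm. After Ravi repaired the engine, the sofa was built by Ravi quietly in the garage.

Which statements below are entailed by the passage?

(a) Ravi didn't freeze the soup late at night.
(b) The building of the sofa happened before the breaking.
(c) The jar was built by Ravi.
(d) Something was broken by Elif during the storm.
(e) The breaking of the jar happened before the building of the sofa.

(a) Not entailed — dropping 'in the cellar' under negation is not valid — the original leaves open that Ravi froze the soup some other way.
(b) Not entailed — the narrative places the breaking before the building, not after.
(c) Not entailed — Ravi built the sofa, not the jar; the jar belongs to the breaking event.
(d) Entailed — this follows by dropping conjuncts from the breaking event's description.
(e) Entailed — the narrative places the breaking before the building.

(d), (e)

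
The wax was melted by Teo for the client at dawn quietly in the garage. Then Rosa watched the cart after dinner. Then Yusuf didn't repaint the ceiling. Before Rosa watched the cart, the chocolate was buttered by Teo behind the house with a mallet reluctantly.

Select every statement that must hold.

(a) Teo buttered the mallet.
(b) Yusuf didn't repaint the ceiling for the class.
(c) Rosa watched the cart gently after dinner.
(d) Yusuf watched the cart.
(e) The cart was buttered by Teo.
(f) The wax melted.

(b), (f)

(a) Not entailed — the mallet is the instrument, not what was buttered.
(b) Entailed — under negation, adding a further restriction is entailed: if no such repainting event occurred, none occurred for the class either.
(c) Not entailed — 'gently' adds information not in the original event.
(d) Not entailed — the passage has Rosa watching the cart, not Yusuf.
(e) Not entailed — Teo buttered the chocolate, not the cart; the cart belongs to the watching event.
(f) Entailed — 'Teo melted the wax' is causative; it entails the inchoative 'the wax melted'.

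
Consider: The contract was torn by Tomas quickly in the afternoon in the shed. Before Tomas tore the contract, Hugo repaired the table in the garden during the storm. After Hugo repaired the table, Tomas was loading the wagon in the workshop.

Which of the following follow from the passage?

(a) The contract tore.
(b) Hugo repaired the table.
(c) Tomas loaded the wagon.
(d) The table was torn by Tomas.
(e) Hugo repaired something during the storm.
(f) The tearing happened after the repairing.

(a) Entailed — 'Tomas tore the contract' is causative; it entails the inchoative 'the contract tore'.
(b) Entailed — dropping 'in the garden', 'during the storm' leaves a sub-description the original still satisfies.
(c) Not entailed — 'was loading' is progressive on an accomplishment; it does not entail the completed 'loaded'.
(d) Not entailed — Tomas tore the contract, not the table; the table belongs to the repairing event.
(e) Entailed — every conjunct here is already in the original repairing event.
(f) Entailed — the narrative places the repairing before the tearing.

(a), (b), (e), (f)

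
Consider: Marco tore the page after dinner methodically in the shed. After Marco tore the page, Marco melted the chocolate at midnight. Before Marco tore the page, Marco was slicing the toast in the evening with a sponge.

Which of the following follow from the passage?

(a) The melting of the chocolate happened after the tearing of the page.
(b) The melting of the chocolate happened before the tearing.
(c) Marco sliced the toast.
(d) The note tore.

(a)

(a) Entailed — the narrative places the tearing before the melting.
(b) Not entailed — the narrative places the tearing before the melting, not after.
(c) Not entailed — 'was slicing' is progressive on an accomplishment; it does not entail the completed 'sliced'.
(d) Not entailed — the page is what tore, not the note.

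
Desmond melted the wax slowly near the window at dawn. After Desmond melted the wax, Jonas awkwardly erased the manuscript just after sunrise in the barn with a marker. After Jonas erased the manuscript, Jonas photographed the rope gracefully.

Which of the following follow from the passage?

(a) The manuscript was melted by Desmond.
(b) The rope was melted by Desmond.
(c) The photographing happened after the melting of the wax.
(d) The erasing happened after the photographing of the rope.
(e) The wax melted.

(a) Not entailed — Desmond melted the wax, not the manuscript; the manuscript belongs to the erasing event.
(b) Not entailed — Desmond melted the wax, not the rope; the rope belongs to the photographing event.
(c) Entailed — the narrative places the melting before the photographing.
(d) Not entailed — the narrative places the erasing before the photographing, not after.
(e) Entailed — 'Desmond melted the wax' is causative; it entails the inchoative 'the wax melted'.

(c), (e)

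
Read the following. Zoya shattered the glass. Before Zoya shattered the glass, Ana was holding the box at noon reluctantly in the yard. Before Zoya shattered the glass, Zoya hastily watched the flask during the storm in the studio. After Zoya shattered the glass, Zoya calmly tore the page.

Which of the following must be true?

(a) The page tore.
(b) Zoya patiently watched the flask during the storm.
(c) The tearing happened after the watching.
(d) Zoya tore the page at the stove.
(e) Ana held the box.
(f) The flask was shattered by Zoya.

(a) Entailed — 'Zoya tore the page' is causative; it entails the inchoative 'the page tore'.
(b) Not entailed — 'patiently' adds a manner not in (and inconsistent with) the original.
(c) Entailed — the narrative places the watching before the tearing.
(d) Not entailed — 'at the stove' adds information not in the original event.
(e) Entailed — 'hold' is an activity; 'was holding' entails that some holding happened, so 'held' holds.
(f) Not entailed — Zoya shattered the glass, not the flask; the flask belongs to the watching event.

(a), (c), (e)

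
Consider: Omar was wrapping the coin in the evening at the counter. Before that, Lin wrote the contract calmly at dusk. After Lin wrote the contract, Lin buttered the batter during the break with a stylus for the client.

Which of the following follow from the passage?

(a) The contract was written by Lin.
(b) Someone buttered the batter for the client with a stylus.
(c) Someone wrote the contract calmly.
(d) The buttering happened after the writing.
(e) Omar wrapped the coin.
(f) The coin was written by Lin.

(a) Entailed — every conjunct here is already in the original writing event.
(b) Entailed — dropping 'during the break' and generalizing the agent leaves a sub-description the original still satisfies.
(c) Entailed — dropping 'at dusk' and generalizing the agent leaves a sub-description the original still satisfies.
(d) Entailed — the narrative places the writing before the buttering.
(e) Not entailed — 'was wrapping' is progressive on an accomplishment; it does not entail the completed 'wrapped'.
(f) Not entailed — Lin wrote the contract, not the coin; the coin belongs to the wrapping event.

(a), (b), (c), (d)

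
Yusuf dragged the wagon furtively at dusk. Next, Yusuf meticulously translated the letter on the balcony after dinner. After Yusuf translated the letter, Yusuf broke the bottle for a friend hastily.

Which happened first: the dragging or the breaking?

The connectives place the dragging before the breaking.

the dragging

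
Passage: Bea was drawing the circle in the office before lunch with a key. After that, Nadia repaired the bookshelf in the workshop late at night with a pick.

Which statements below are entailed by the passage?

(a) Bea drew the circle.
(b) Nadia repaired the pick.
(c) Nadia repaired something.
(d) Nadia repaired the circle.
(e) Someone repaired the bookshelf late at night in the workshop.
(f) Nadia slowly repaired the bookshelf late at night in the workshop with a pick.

(a) Not entailed — 'was drawing' is progressive on an accomplishment; it does not entail the completed 'drew'.
(b) Not entailed — the pick is the instrument, not what was repaired.
(c) Entailed — dropping 'late at night', 'with a pick', 'in the workshop' and generalizing the patient leaves a sub-description the original still satisfies.
(d) Not entailed — Nadia repaired the bookshelf, not the circle; the circle belongs to the drawing event.
(e) Entailed — the original entails any weakening of itself; this just drops 'with a pick' and generalizes the agent.
(f) Not entailed — 'slowly' adds information not in the original event.

(c), (e)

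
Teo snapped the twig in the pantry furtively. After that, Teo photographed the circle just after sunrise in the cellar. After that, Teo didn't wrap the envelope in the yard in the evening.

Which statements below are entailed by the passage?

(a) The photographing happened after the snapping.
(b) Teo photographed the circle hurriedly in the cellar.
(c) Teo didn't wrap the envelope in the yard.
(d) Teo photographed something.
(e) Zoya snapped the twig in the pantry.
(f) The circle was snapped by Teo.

(a), (d)

(a) Entailed — the narrative places the snapping before the photographing.
(b) Not entailed — 'hurriedly' adds information not in the original event.
(c) Not entailed — dropping 'in the evening' under negation is not valid — the original leaves open that Teo wrapped the envelope some other way.
(d) Entailed — every conjunct here is already in the original photographing event.
(e) Not entailed — the passage has Teo snapping the twig, not Zoya.
(f) Not entailed — Teo snapped the twig, not the circle; the circle belongs to the photographing event.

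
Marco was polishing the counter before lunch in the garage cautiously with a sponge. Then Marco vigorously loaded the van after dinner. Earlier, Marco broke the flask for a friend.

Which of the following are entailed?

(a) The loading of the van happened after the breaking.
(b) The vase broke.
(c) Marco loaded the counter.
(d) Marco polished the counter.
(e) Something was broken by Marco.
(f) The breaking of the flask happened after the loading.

(a), (d), (e)

(a) Entailed — the narrative places the breaking before the loading.
(b) Not entailed — the flask is what broke, not the vase.
(c) Not entailed — Marco loaded the van, not the counter; the counter belongs to the polishing event.
(d) Entailed — 'polish' is an activity; 'was polishing' entails that some polishing happened, so 'polished' holds.
(e) Entailed — this follows by dropping conjuncts from the breaking event's description.
(f) Not entailed — the narrative places the breaking before the loading, not after.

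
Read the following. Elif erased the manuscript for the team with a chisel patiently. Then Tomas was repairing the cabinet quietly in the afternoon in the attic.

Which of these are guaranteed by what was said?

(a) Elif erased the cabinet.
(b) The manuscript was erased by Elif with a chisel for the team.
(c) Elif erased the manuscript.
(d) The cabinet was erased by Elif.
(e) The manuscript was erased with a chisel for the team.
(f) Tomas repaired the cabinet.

(a) Not entailed — Elif erased the manuscript, not the cabinet; the cabinet belongs to the repairing event.
(b) Entailed — dropping 'patiently' leaves a sub-description the original still satisfies.
(c) Entailed — this follows by dropping conjuncts from the erasing event's description.
(d) Not entailed — Elif erased the manuscript, not the cabinet; the cabinet belongs to the repairing event.
(e) Entailed — this follows by dropping conjuncts from the erasing event's description.
(f) Not entailed — 'was repairing' is progressive on an accomplishment; it does not entail the completed 'repaired'.

(b), (c), (e)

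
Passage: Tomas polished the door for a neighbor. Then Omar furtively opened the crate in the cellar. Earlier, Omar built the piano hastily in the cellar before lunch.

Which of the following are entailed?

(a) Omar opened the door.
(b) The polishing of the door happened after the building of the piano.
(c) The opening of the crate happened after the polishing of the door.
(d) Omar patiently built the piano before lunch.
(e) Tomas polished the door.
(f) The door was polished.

(c), (e), (f)

(a) Not entailed — Omar opened the crate, not the door; the door belongs to the polishing event.
(b) Not entailed — the narrative doesn't order the building relative to the polishing.
(c) Entailed — the narrative places the polishing before the opening.
(d) Not entailed — 'patiently' adds a manner not in (and inconsistent with) the original.
(e) Entailed — the original entails any weakening of itself; this just drops 'for a neighbor'.
(f) Entailed — the original entails any weakening of itself; this just drops 'for a neighbor' and generalizes the agent.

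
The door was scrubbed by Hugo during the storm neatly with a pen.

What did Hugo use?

a pen

'with a pen' marks the instrument of the scrubbing event.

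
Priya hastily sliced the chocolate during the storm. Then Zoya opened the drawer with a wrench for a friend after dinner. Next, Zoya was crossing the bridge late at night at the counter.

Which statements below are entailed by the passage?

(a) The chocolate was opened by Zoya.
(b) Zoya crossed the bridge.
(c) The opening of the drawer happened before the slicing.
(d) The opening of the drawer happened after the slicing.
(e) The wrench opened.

(d)

(a) Not entailed — Zoya opened the drawer, not the chocolate; the chocolate belongs to the slicing event.
(b) Not entailed — 'was crossing' is progressive on an accomplishment; it does not entail the completed 'crossed'.
(c) Not entailed — the narrative places the slicing before the opening, not after.
(d) Entailed — the narrative places the slicing before the opening.
(e) Not entailed — the drawer is what opened, not the wrench.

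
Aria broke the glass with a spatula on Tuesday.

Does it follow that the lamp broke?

Nothing is said about any lamp; only the glass is affected.

no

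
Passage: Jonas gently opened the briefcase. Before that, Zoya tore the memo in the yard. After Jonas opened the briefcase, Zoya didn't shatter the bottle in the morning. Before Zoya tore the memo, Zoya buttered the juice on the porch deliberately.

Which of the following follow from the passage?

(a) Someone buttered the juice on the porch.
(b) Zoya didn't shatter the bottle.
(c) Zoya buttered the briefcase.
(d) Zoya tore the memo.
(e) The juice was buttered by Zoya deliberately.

(a), (d), (e)

(a) Entailed — every conjunct here is already in the original buttering event.
(b) Not entailed — dropping 'in the morning' under negation is not valid — the original leaves open that Zoya shattered the bottle some other way.
(c) Not entailed — Zoya buttered the juice, not the briefcase; the briefcase belongs to the opening event.
(d) Entailed — this follows by dropping conjuncts from the tearing event's description.
(e) Entailed — the original entails any weakening of itself; this just drops 'on the porch'.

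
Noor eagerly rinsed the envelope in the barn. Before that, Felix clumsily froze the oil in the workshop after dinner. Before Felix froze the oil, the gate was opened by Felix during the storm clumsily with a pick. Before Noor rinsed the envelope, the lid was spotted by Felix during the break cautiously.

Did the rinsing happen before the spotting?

The narrative orders the spotting before the rinsing.

no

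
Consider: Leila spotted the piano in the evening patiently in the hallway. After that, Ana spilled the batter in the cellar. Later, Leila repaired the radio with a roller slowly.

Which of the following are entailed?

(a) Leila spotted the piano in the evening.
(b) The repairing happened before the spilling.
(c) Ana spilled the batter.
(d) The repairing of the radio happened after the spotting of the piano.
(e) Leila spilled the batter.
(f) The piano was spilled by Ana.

(a) Entailed — dropping 'in the hallway', 'patiently' leaves a sub-description the original still satisfies.
(b) Not entailed — the narrative places the spilling before the repairing, not after.
(c) Entailed — dropping 'in the cellar' leaves a sub-description the original still satisfies.
(d) Entailed — the narrative places the spotting before the repairing.
(e) Not entailed — the passage has Ana spilling the batter, not Leila.
(f) Not entailed — Ana spilled the batter, not the piano; the piano belongs to the spotting event.

(a), (c), (d)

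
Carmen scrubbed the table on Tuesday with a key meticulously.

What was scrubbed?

the table

'the table' marks the patient of the scrubbing event.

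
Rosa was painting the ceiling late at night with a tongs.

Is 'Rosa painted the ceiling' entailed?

no

'was painting' is progressive; for an accomplishment like 'paint the ceiling', it doesn't entail completion.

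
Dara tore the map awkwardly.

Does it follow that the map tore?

yes

'Dara tore the map' is the causative; it entails the inchoative 'the map tore'.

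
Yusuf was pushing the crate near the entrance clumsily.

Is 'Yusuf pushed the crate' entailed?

yes

'push' is atelic; if Yusuf was pushing the crate, then Yusuf pushed the crate (for some time).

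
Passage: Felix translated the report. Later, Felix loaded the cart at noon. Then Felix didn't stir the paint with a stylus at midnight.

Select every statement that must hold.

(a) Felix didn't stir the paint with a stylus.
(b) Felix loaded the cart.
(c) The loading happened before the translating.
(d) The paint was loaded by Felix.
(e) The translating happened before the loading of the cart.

(b), (e)

(a) Not entailed — dropping 'at midnight' under negation is not valid — the original leaves open that Felix stirred the paint some other way.
(b) Entailed — every conjunct here is already in the original loading event.
(c) Not entailed — the narrative places the translating before the loading, not after.
(d) Not entailed — Felix loaded the cart, not the paint; the paint belongs to the stirring event.
(e) Entailed — the narrative places the translating before the loading.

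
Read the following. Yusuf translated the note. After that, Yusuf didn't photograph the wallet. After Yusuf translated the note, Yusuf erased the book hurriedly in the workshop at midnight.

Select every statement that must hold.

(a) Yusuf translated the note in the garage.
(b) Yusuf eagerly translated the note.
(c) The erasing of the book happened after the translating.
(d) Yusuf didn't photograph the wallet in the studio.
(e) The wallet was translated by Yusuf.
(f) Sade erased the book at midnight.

(c), (d)

(a) Not entailed — 'in the garage' adds information not in the original event.
(b) Not entailed — 'eagerly' adds information not in the original event.
(c) Entailed — the narrative places the translating before the erasing.
(d) Entailed — under negation, adding a further restriction is entailed: if no such photographing event occurred, none occurred in the studio either.
(e) Not entailed — Yusuf translated the note, not the wallet; the wallet belongs to the photographing event.
(f) Not entailed — the passage has Yusuf erasing the book, not Sade.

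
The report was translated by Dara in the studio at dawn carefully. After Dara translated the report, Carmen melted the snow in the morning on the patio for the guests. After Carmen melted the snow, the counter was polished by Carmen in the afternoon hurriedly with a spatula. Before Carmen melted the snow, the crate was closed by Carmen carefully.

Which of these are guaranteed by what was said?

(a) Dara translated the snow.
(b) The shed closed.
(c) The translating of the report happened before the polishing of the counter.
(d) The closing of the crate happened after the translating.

(a) Not entailed — Dara translated the report, not the snow; the snow belongs to the melting event.
(b) Not entailed — the crate is what closed, not the shed.
(c) Entailed — the narrative places the translating before the polishing.
(d) Not entailed — the narrative doesn't order the translating relative to the closing.

(c)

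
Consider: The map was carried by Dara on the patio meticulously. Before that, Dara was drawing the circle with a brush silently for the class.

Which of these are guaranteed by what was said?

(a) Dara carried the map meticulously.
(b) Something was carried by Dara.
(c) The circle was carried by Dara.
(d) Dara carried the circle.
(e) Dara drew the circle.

(a), (b)

(a) Entailed — this follows by dropping conjuncts from the carrying event's description.
(b) Entailed — dropping 'on the patio', 'meticulously' and generalizing the patient leaves a sub-description the original still satisfies.
(c) Not entailed — Dara carried the map, not the circle; the circle belongs to the drawing event.
(d) Not entailed — Dara carried the map, not the circle; the circle belongs to the drawing event.
(e) Not entailed — 'was drawing' is progressive on an accomplishment; it does not entail the completed 'drew'.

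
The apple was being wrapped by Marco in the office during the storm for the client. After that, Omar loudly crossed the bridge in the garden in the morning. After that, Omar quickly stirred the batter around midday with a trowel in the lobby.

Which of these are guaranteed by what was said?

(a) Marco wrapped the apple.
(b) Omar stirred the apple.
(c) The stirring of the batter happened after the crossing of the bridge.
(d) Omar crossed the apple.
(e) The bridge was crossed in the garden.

(a) Not entailed — 'was wrapping' is progressive on an accomplishment; it does not entail the completed 'wrapped'.
(b) Not entailed — Omar stirred the batter, not the apple; the apple belongs to the wrapping event.
(c) Entailed — the narrative places the crossing before the stirring.
(d) Not entailed — Omar crossed the bridge, not the apple; the apple belongs to the wrapping event.
(e) Entailed — this follows by dropping conjuncts from the crossing event's description.

(c), (e)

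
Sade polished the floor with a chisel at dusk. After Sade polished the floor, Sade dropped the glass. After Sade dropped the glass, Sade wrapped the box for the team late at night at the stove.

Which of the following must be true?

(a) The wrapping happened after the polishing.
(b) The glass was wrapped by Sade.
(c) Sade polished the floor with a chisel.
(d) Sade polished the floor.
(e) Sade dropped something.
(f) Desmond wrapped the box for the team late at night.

(a), (c), (d), (e)

(a) Entailed — the narrative places the polishing before the wrapping.
(b) Not entailed — Sade wrapped the box, not the glass; the glass belongs to the dropping event.
(c) Entailed — the original entails any weakening of itself; this just drops 'at dusk'.
(d) Entailed — the original entails any weakening of itself; this just drops 'with a chisel', 'at dusk'.
(e) Entailed — this follows by dropping conjuncts from the dropping event's description.
(f) Not entailed — the passage has Sade wrapping the box, not Desmond.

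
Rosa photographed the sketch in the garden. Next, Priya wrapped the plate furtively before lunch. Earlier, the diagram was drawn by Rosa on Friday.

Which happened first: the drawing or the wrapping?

the drawing

The connectives place the drawing before the wrapping.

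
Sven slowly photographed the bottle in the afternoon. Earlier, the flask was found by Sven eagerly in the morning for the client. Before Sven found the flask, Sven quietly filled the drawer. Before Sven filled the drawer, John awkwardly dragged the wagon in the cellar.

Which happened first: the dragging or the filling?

The connectives place the dragging before the filling.

the dragging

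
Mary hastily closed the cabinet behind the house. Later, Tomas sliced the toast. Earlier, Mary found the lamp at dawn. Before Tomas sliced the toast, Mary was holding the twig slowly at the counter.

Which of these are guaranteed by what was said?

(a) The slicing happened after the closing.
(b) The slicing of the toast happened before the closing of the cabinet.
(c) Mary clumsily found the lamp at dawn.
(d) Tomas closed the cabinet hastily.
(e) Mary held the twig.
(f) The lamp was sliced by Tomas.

(a), (e)

(a) Entailed — the narrative places the closing before the slicing.
(b) Not entailed — the narrative places the closing before the slicing, not after.
(c) Not entailed — 'clumsily' adds information not in the original event.
(d) Not entailed — the passage has Mary closing the cabinet, not Tomas.
(e) Entailed — 'hold' is an activity; 'was holding' entails that some holding happened, so 'held' holds.
(f) Not entailed — Tomas sliced the toast, not the lamp; the lamp belongs to the finding event.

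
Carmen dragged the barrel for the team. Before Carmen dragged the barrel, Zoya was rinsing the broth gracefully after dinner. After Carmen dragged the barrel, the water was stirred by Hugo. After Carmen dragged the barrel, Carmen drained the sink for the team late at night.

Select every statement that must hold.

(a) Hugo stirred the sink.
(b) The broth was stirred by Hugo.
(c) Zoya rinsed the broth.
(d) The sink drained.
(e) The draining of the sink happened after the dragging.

(a) Not entailed — Hugo stirred the water, not the sink; the sink belongs to the draining event.
(b) Not entailed — Hugo stirred the water, not the broth; the broth belongs to the rinsing event.
(c) Entailed — 'rinse' is an activity; 'was rinsing' entails that some rinsing happened, so 'rinsed' holds.
(d) Entailed — 'Carmen drained the sink' is causative; it entails the inchoative 'the sink drained'.
(e) Entailed — the narrative places the dragging before the draining.

(c), (d), (e)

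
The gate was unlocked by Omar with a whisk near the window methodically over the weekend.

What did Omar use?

a whisk

'with a whisk' marks the instrument of the unlocking event.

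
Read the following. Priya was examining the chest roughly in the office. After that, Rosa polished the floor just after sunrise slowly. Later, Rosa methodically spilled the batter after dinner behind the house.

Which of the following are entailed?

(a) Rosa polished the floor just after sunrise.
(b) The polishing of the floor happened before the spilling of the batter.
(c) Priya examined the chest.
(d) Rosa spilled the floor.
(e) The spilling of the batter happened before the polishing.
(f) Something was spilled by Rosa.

(a), (b), (c), (f)

(a) Entailed — the original entails any weakening of itself; this just drops 'slowly'.
(b) Entailed — the narrative places the polishing before the spilling.
(c) Entailed — 'examine' is an activity; 'was examining' entails that some examining happened, so 'examined' holds.
(d) Not entailed — Rosa spilled the batter, not the floor; the floor belongs to the polishing event.
(e) Not entailed — the narrative places the polishing before the spilling, not after.
(f) Entailed — every conjunct here is already in the original spilling event.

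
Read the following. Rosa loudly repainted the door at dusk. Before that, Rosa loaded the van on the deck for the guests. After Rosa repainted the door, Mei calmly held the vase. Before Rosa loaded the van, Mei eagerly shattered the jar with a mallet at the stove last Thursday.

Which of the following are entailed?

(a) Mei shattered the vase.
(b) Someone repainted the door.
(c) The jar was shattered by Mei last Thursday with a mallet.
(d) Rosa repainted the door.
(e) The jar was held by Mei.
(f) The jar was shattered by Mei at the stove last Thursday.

(b), (c), (d), (f)

(a) Not entailed — Mei shattered the jar, not the vase; the vase belongs to the holding event.
(b) Entailed — the original entails any weakening of itself; this just drops 'at dusk', 'loudly' and generalizes the agent.
(c) Entailed — the original entails any weakening of itself; this just drops 'eagerly', 'at the stove'.
(d) Entailed — every conjunct here is already in the original repainting event.
(e) Not entailed — Mei held the vase, not the jar; the jar belongs to the shattering event.
(f) Entailed — the original entails any weakening of itself; this just drops 'eagerly', 'with a mallet'.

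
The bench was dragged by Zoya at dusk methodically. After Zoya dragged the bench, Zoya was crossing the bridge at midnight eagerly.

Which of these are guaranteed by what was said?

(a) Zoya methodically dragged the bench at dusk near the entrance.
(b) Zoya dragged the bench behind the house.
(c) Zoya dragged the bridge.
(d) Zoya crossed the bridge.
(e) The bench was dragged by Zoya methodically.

(a) Not entailed — 'near the entrance' adds information not in the original event.
(b) Not entailed — 'behind the house' adds information not in the original event.
(c) Not entailed — Zoya dragged the bench, not the bridge; the bridge belongs to the crossing event.
(d) Not entailed — 'was crossing' is progressive on an accomplishment; it does not entail the completed 'crossed'.
(e) Entailed — dropping 'at dusk' leaves a sub-description the original still satisfies.

(e)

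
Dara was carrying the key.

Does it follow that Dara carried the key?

yes

'carry' is atelic; if Dara was carrying the key, then Dara carried the key (for some time).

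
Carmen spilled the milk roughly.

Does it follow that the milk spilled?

'Carmen spilled the milk' is the causative; it entails the inchoative 'the milk spilled'.

yes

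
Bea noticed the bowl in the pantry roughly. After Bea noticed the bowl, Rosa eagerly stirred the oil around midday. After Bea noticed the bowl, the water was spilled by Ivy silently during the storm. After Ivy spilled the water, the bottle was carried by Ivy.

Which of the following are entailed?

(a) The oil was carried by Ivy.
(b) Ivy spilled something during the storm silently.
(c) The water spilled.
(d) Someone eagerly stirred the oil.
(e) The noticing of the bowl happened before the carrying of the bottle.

(a) Not entailed — Ivy carried the bottle, not the oil; the oil belongs to the stirring event.
(b) Entailed — the original entails any weakening of itself; this just generalizes the patient.
(c) Entailed — 'Ivy spilled the water' is causative; it entails the inchoative 'the water spilled'.
(d) Entailed — this follows by dropping conjuncts from the stirring event's description.
(e) Entailed — the narrative places the noticing before the carrying.

(b), (c), (d), (e)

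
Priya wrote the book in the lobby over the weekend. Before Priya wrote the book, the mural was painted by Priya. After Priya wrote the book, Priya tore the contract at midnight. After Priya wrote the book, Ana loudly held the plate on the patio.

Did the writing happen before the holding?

The narrative orders the writing before the holding.

yes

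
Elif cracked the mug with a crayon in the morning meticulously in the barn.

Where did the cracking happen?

in the barn

'in the barn' marks the location of the cracking event.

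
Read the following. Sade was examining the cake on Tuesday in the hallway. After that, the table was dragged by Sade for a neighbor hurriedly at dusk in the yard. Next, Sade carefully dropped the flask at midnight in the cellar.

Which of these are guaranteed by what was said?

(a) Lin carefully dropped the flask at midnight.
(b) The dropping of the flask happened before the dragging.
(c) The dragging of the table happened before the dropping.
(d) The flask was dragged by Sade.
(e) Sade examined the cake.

(c), (e)

(a) Not entailed — the passage has Sade dropping the flask, not Lin.
(b) Not entailed — the narrative places the dragging before the dropping, not after.
(c) Entailed — the narrative places the dragging before the dropping.
(d) Not entailed — Sade dragged the table, not the flask; the flask belongs to the dropping event.
(e) Entailed — 'examine' is an activity; 'was examining' entails that some examining happened, so 'examined' holds.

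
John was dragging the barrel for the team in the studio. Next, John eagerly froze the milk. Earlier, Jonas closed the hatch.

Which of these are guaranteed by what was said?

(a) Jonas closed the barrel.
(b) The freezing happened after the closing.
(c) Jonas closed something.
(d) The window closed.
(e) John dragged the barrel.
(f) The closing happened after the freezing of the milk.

(b), (c), (e)

(a) Not entailed — Jonas closed the hatch, not the barrel; the barrel belongs to the dragging event.
(b) Entailed — the narrative places the closing before the freezing.
(c) Entailed — every conjunct here is already in the original closing event.
(d) Not entailed — the hatch is what closed, not the window.
(e) Entailed — 'drag' is an activity; 'was dragging' entails that some dragging happened, so 'dragged' holds.
(f) Not entailed — the narrative places the closing before the freezing, not after.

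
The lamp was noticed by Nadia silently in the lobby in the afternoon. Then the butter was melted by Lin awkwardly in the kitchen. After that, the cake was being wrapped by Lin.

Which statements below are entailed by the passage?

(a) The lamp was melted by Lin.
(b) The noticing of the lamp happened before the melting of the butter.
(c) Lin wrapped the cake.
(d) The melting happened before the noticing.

(a) Not entailed — Lin melted the butter, not the lamp; the lamp belongs to the noticing event.
(b) Entailed — the narrative places the noticing before the melting.
(c) Not entailed — 'was wrapping' is progressive on an accomplishment; it does not entail the completed 'wrapped'.
(d) Not entailed — the narrative places the noticing before the melting, not after.

(b)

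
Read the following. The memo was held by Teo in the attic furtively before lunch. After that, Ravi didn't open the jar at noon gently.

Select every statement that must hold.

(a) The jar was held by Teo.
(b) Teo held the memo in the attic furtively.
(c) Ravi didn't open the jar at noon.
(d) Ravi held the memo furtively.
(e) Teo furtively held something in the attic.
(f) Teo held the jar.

(b), (e)

(a) Not entailed — Teo held the memo, not the jar; the jar belongs to the opening event.
(b) Entailed — this follows by dropping conjuncts from the holding event's description.
(c) Not entailed — dropping 'gently' under negation is not valid — the original leaves open that Ravi opened the jar some other way.
(d) Not entailed — the passage has Teo holding the memo, not Ravi.
(e) Entailed — this follows by dropping conjuncts from the holding event's description.
(f) Not entailed — Teo held the memo, not the jar; the jar belongs to the opening event.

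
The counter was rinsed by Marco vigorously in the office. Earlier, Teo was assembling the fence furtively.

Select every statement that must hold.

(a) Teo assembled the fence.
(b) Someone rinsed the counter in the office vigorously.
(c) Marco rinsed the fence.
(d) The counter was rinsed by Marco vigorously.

(b), (d)

(a) Not entailed — 'was assembling' is progressive on an accomplishment; it does not entail the completed 'assembled'.
(b) Entailed — the original entails any weakening of itself; this just generalizes the agent.
(c) Not entailed — Marco rinsed the counter, not the fence; the fence belongs to the assembling event.
(d) Entailed — every conjunct here is already in the original rinsing event.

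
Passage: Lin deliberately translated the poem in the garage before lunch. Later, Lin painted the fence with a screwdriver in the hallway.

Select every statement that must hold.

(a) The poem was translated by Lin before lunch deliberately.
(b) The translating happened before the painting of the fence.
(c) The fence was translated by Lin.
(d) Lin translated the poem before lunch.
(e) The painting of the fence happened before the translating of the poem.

(a), (b), (d)

(a) Entailed — the original entails any weakening of itself; this just drops 'in the garage'.
(b) Entailed — the narrative places the translating before the painting.
(c) Not entailed — Lin translated the poem, not the fence; the fence belongs to the painting event.
(d) Entailed — dropping 'deliberately', 'in the garage' leaves a sub-description the original still satisfies.
(e) Not entailed — the narrative places the translating before the painting, not after.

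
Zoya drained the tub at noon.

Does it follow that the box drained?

no

Nothing is said about any box; only the tub is affected.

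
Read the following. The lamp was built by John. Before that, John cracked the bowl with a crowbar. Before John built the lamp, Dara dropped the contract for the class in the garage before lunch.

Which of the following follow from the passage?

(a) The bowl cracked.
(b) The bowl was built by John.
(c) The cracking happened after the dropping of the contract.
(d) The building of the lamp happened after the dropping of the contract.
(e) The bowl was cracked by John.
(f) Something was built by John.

(a) Entailed — 'John cracked the bowl' is causative; it entails the inchoative 'the bowl cracked'.
(b) Not entailed — John built the lamp, not the bowl; the bowl belongs to the cracking event.
(c) Not entailed — the narrative doesn't order the dropping relative to the cracking.
(d) Entailed — the narrative places the dropping before the building.
(e) Entailed — the original entails any weakening of itself; this just drops 'with a crowbar'.
(f) Entailed — every conjunct here is already in the original building event.

(a), (d), (e), (f)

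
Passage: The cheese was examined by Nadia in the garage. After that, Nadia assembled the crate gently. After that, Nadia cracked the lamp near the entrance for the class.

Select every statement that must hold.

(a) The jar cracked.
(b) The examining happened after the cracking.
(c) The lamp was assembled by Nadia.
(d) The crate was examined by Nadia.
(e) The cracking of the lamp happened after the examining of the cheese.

(a) Not entailed — the lamp is what cracked, not the jar.
(b) Not entailed — the narrative places the examining before the cracking, not after.
(c) Not entailed — Nadia assembled the crate, not the lamp; the lamp belongs to the cracking event.
(d) Not entailed — Nadia examined the cheese, not the crate; the crate belongs to the assembling event.
(e) Entailed — the narrative places the examining before the cracking.

(e)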